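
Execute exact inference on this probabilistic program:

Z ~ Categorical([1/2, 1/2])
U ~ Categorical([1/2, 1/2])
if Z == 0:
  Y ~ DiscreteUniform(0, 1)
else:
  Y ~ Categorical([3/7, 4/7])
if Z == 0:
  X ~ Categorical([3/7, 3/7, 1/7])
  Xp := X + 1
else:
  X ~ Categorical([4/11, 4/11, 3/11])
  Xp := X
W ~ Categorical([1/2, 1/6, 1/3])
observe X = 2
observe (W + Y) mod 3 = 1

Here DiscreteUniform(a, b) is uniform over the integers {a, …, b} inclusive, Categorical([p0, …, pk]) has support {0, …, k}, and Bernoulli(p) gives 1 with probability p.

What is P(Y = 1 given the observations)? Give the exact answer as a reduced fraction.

P(Y = 1 | obs) = 105/134

Enumerate traces; 8 have nonzero weight after conditioning:
  (Z=0, U=0, Y=0, X=2, W=1) weight 1/336
  (Z=0, U=0, Y=1, X=2, W=0) weight 1/112
  (Z=0, U=1, Y=0, X=2, W=1) weight 1/336
  (Z=0, U=1, Y=1, X=2, W=0) weight 1/112
  (Z=1, U=0, Y=0, X=2, W=1) weight 3/616
  (Z=1, U=0, Y=1, X=2, W=0) weight 3/154
  (Z=1, U=1, Y=0, X=2, W=1) weight 3/616
  (Z=1, U=1, Y=1, X=2, W=0) weight 3/154
Group by Y:
  weight(Y=0) = 29/1848
  weight(Y=1) = 5/88
Total weight = 29/1848 + 5/88 = 67/924
P(Y=0 | obs) = 29/1848 / 67/924 = 29/134
P(Y=1 | obs) = 5/88 / 67/924 = 105/134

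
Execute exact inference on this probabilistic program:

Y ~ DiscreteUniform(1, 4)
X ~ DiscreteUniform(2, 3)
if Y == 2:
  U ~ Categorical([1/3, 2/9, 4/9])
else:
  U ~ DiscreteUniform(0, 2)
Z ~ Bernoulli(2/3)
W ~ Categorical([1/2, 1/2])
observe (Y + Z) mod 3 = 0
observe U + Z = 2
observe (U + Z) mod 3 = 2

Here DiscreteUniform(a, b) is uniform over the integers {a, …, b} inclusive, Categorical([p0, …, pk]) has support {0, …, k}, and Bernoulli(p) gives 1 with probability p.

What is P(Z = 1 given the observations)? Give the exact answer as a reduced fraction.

Enumerate traces; 8 have nonzero weight after conditioning:
  (Y=2, X=2, U=1, Z=1, W=0) weight 1/108
  (Y=2, X=2, U=1, Z=1, W=1) weight 1/108
  (Y=2, X=3, U=1, Z=1, W=0) weight 1/108
  (Y=2, X=3, U=1, Z=1, W=1) weight 1/108
  (Y=3, X=2, U=2, Z=0, W=0) weight 1/144
  (Y=3, X=2, U=2, Z=0, W=1) weight 1/144
  (Y=3, X=3, U=2, Z=0, W=0) weight 1/144
  (Y=3, X=3, U=2, Z=0, W=1) weight 1/144
Group by Z:
  weight(Z=0) = 1/36
  weight(Z=1) = 1/27
Total weight = 1/36 + 1/27 = 7/108
P(Z=0 | obs) = 1/36 / 7/108 = 3/7
P(Z=1 | obs) = 1/27 / 7/108 = 4/7

P(Z = 1 | obs) = 4/7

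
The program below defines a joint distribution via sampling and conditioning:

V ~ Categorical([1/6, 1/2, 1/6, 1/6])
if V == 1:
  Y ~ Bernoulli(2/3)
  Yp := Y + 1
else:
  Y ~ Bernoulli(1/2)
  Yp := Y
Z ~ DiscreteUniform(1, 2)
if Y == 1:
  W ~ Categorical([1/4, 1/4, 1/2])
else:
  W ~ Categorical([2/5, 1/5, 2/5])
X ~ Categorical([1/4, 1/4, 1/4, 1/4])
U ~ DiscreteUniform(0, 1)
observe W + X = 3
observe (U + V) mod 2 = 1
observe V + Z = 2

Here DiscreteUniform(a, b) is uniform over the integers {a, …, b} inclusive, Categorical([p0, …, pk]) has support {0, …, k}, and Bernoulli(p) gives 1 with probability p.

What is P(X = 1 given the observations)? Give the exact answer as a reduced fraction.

Enumerate traces; 12 have nonzero weight after conditioning:
  (V=0, Y=0, Z=2, W=0, X=3, U=1) weight 1/480
  (V=0, Y=0, Z=2, W=1, X=2, U=1) weight 1/960
  (V=0, Y=0, Z=2, W=2, X=1, U=1) weight 1/480
  (V=0, Y=1, Z=2, W=0, X=3, U=1) weight 1/768
  (V=0, Y=1, Z=2, W=1, X=2, U=1) weight 1/768
  (V=0, Y=1, Z=2, W=2, X=1, U=1) weight 1/384
  (V=1, Y=0, Z=1, W=0, X=3, U=0) weight 1/240
  (V=1, Y=0, Z=1, W=1, X=2, U=0) weight 1/480
  … 4 more
Group by X:
  weight(X=1) = 37/1920
  weight(X=2) = 37/3840
  weight(X=3) = 49/3840
Total weight = 37/1920 + 37/3840 + 49/3840 = 1/24
P(X=1 | obs) = 37/1920 / 1/24 = 37/80
P(X=2 | obs) = 37/3840 / 1/24 = 37/160
P(X=3 | obs) = 49/3840 / 1/24 = 49/160

P(X = 1 | obs) = 37/80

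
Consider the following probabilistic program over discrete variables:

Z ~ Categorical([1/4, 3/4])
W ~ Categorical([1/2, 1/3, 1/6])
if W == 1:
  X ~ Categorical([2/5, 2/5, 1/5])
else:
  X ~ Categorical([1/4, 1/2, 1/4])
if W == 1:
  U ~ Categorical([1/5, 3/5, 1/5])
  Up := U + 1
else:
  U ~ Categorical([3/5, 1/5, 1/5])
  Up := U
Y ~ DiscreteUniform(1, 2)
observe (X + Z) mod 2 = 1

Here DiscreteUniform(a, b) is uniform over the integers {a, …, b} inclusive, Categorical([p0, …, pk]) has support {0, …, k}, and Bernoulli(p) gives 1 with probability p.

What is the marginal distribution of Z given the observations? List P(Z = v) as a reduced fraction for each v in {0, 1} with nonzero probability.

Enumerate traces; 54 have nonzero weight after conditioning:
  (Z=0, W=0, X=1, U=0, Y=1) weight 3/160
  (Z=0, W=0, X=1, U=0, Y=2) weight 3/160
  (Z=0, W=0, X=1, U=1, Y=1) weight 1/160
  (Z=0, W=0, X=1, U=1, Y=2) weight 1/160
  (Z=0, W=0, X=1, U=2, Y=1) weight 1/160
  (Z=0, W=0, X=1, U=2, Y=2) weight 1/160
  (Z=0, W=1, X=1, U=0, Y=1) weight 1/300
  (Z=0, W=1, X=1, U=0, Y=2) weight 1/300
  (Z=1, W=0, X=0, U=0, Y=1) weight 9/320
  … 45 more
Group by Z:
  weight(Z=0) = 7/60
  weight(Z=1) = 2/5
Total weight = 7/60 + 2/5 = 31/60
P(Z=0 | obs) = 7/60 / 31/60 = 7/31
P(Z=1 | obs) = 2/5 / 31/60 = 24/31

P(Z=0) = 7/31, P(Z=1) = 24/31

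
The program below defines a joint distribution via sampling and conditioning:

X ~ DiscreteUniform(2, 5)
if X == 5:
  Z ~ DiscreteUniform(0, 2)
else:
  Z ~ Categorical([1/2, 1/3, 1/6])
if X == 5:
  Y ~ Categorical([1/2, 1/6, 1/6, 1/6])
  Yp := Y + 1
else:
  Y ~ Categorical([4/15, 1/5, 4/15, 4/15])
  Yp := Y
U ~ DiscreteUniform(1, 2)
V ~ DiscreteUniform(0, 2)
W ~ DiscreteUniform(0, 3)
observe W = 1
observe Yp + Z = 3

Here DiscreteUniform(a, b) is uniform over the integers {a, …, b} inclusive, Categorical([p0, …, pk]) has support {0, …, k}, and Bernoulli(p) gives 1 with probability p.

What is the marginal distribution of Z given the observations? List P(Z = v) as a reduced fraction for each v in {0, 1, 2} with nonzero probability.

P(Z=0) = 41/94, P(Z=1) = 29/94, P(Z=2) = 12/47

Enumerate traces; 72 have nonzero weight after conditioning:
  (X=2, Z=0, Y=3, U=1, V=0, W=1) weight 1/720
  (X=2, Z=0, Y=3, U=1, V=1, W=1) weight 1/720
  (X=2, Z=0, Y=3, U=1, V=2, W=1) weight 1/720
  (X=2, Z=0, Y=3, U=2, V=0, W=1) weight 1/720
  (X=2, Z=0, Y=3, U=2, V=1, W=1) weight 1/720
  (X=2, Z=0, Y=3, U=2, V=2, W=1) weight 1/720
  (X=2, Z=1, Y=2, U=1, V=0, W=1) weight 1/1080
  (X=2, Z=1, Y=2, U=1, V=1, W=1) weight 1/1080
  (X=2, Z=2, Y=1, U=1, V=0, W=1) weight 1/2880
  … 63 more
Group by Z:
  weight(Z=0) = 41/1440
  weight(Z=1) = 29/1440
  weight(Z=2) = 1/60
Total weight = 41/1440 + 29/1440 + 1/60 = 47/720
P(Z=0 | obs) = 41/1440 / 47/720 = 41/94
P(Z=1 | obs) = 29/1440 / 47/720 = 29/94
P(Z=2 | obs) = 1/60 / 47/720 = 12/47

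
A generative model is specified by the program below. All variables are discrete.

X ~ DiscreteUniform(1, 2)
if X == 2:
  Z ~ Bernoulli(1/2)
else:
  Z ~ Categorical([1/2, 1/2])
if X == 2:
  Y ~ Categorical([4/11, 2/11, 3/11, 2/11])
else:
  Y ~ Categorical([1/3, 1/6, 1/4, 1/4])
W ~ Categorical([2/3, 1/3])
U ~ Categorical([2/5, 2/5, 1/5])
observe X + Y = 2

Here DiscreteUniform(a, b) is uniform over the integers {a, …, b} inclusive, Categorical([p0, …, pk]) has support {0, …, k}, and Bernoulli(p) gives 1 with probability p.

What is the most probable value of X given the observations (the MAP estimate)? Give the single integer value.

argmax_v P(X = v | obs) = 2

Enumerate traces; 24 have nonzero weight after conditioning:
  (X=1, Z=0, Y=1, W=0, U=0) weight 1/90
  (X=1, Z=0, Y=1, W=0, U=1) weight 1/90
  (X=1, Z=0, Y=1, W=0, U=2) weight 1/180
  (X=1, Z=0, Y=1, W=1, U=0) weight 1/180
  (X=1, Z=0, Y=1, W=1, U=1) weight 1/180
  (X=1, Z=0, Y=1, W=1, U=2) weight 1/360
  (X=1, Z=1, Y=1, W=0, U=0) weight 1/90
  (X=1, Z=1, Y=1, W=0, U=1) weight 1/90
  (X=2, Z=0, Y=0, W=0, U=0) weight 4/165
  … 15 more
Group by X:
  weight(X=1) = 1/12
  weight(X=2) = 2/11
Total weight = 1/12 + 2/11 = 35/132
P(X=1 | obs) = 1/12 / 35/132 = 11/35
P(X=2 | obs) = 2/11 / 35/132 = 24/35
argmax = 2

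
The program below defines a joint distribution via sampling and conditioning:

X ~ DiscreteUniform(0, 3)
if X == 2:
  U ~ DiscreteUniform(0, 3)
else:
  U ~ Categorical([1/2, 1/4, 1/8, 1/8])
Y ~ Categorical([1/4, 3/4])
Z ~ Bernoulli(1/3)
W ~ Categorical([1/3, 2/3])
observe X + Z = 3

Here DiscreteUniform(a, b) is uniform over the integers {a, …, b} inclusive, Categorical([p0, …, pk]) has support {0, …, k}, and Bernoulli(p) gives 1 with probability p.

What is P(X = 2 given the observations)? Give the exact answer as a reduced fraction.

Enumerate traces; 32 have nonzero weight after conditioning:
  (X=2, U=0, Y=0, Z=1, W=0) weight 1/576
  (X=2, U=0, Y=0, Z=1, W=1) weight 1/288
  (X=2, U=0, Y=1, Z=1, W=0) weight 1/192
  (X=2, U=0, Y=1, Z=1, W=1) weight 1/96
  (X=2, U=1, Y=0, Z=1, W=0) weight 1/576
  (X=2, U=1, Y=0, Z=1, W=1) weight 1/288
  (X=2, U=1, Y=1, Z=1, W=0) weight 1/192
  (X=2, U=1, Y=1, Z=1, W=1) weight 1/96
  (X=3, U=0, Y=0, Z=0, W=0) weight 1/144
  … 23 more
Group by X:
  weight(X=2) = 1/12
  weight(X=3) = 1/6
Total weight = 1/12 + 1/6 = 1/4
P(X=2 | obs) = 1/12 / 1/4 = 1/3
P(X=3 | obs) = 1/6 / 1/4 = 2/3

P(X = 2 | obs) = 1/3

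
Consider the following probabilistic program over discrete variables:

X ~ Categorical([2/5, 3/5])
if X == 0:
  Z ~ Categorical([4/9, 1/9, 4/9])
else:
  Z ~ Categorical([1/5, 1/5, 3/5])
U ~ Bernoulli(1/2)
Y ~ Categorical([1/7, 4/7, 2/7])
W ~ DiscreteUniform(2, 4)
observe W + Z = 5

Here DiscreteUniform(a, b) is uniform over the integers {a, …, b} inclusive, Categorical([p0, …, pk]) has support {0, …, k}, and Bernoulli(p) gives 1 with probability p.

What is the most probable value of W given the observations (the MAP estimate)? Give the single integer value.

Enumerate traces; 24 have nonzero weight after conditioning:
  (X=0, Z=1, U=0, Y=0, W=4) weight 1/945
  (X=0, Z=1, U=0, Y=1, W=4) weight 4/945
  (X=0, Z=1, U=0, Y=2, W=4) weight 2/945
  (X=0, Z=1, U=1, Y=0, W=4) weight 1/945
  (X=0, Z=1, U=1, Y=1, W=4) weight 4/945
  (X=0, Z=1, U=1, Y=2, W=4) weight 2/945
  (X=0, Z=2, U=0, Y=0, W=3) weight 4/945
  (X=0, Z=2, U=0, Y=1, W=3) weight 16/945
  … 16 more
Group by W:
  weight(W=3) = 121/675
  weight(W=4) = 37/675
Total weight = 121/675 + 37/675 = 158/675
P(W=3 | obs) = 121/675 / 158/675 = 121/158
P(W=4 | obs) = 37/675 / 158/675 = 37/158
argmax = 3

argmax_v P(W = v | obs) = 3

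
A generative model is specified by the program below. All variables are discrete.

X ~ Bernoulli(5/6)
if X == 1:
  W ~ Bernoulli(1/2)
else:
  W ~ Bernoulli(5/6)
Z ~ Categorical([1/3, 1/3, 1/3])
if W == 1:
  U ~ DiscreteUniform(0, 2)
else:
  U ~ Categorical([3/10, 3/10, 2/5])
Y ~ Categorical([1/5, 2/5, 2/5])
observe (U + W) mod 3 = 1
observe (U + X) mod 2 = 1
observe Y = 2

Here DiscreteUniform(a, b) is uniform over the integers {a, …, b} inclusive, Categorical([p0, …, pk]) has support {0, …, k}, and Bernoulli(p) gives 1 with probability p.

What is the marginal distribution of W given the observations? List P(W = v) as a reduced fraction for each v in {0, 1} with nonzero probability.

P(W=0) = 3/53, P(W=1) = 50/53

Enumerate traces; 6 have nonzero weight after conditioning:
  (X=0, W=0, Z=0, U=1, Y=2) weight 1/900
  (X=0, W=0, Z=1, U=1, Y=2) weight 1/900
  (X=0, W=0, Z=2, U=1, Y=2) weight 1/900
  (X=1, W=1, Z=0, U=0, Y=2) weight 1/54
  (X=1, W=1, Z=1, U=0, Y=2) weight 1/54
  (X=1, W=1, Z=2, U=0, Y=2) weight 1/54
Group by W:
  weight(W=0) = 1/300
  weight(W=1) = 1/18
Total weight = 1/300 + 1/18 = 53/900
P(W=0 | obs) = 1/300 / 53/900 = 3/53
P(W=1 | obs) = 1/18 / 53/900 = 50/53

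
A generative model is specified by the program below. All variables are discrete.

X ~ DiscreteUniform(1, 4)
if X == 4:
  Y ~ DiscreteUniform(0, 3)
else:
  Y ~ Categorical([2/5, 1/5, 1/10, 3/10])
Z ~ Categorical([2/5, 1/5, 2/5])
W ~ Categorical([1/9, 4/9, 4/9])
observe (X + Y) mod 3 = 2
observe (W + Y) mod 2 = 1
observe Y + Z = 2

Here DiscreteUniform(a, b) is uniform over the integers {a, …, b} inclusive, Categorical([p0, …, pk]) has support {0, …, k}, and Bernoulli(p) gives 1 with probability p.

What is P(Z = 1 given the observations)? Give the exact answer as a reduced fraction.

Enumerate traces; 6 have nonzero weight after conditioning:
  (X=1, Y=1, Z=1, W=0) weight 1/900
  (X=1, Y=1, Z=1, W=2) weight 1/225
  (X=2, Y=0, Z=2, W=1) weight 4/225
  (X=3, Y=2, Z=0, W=1) weight 1/225
  (X=4, Y=1, Z=1, W=0) weight 1/720
  (X=4, Y=1, Z=1, W=2) weight 1/180
Group by Z:
  weight(Z=0) = 1/225
  weight(Z=1) = 1/80
  weight(Z=2) = 4/225
Total weight = 1/225 + 1/80 + 4/225 = 5/144
P(Z=0 | obs) = 1/225 / 5/144 = 16/125
P(Z=1 | obs) = 1/80 / 5/144 = 9/25
P(Z=2 | obs) = 4/225 / 5/144 = 64/125

P(Z = 1 | obs) = 9/25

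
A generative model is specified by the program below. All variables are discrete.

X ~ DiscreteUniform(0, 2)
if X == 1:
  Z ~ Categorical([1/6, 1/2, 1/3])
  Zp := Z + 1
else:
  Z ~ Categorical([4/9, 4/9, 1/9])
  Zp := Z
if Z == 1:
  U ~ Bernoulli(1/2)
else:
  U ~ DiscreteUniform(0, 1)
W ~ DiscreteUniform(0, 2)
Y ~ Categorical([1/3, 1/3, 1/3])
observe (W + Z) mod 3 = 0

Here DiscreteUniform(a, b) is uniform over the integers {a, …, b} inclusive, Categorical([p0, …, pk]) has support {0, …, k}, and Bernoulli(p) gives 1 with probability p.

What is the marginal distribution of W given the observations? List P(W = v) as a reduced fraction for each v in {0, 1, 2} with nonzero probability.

Enumerate traces; 54 have nonzero weight after conditioning:
  (X=0, Z=0, U=0, W=0, Y=0) weight 2/243
  (X=0, Z=0, U=0, W=0, Y=1) weight 2/243
  (X=0, Z=0, U=0, W=0, Y=2) weight 2/243
  (X=0, Z=0, U=1, W=0, Y=0) weight 2/243
  (X=0, Z=0, U=1, W=0, Y=1) weight 2/243
  (X=0, Z=0, U=1, W=0, Y=2) weight 2/243
  (X=0, Z=1, U=0, W=2, Y=0) weight 2/243
  (X=0, Z=1, U=0, W=2, Y=1) weight 2/243
  (X=0, Z=2, U=0, W=1, Y=0) weight 1/486
  … 45 more
Group by W:
  weight(W=0) = 19/162
  weight(W=1) = 5/81
  weight(W=2) = 25/162
Total weight = 19/162 + 5/81 + 25/162 = 1/3
P(W=0 | obs) = 19/162 / 1/3 = 19/54
P(W=1 | obs) = 5/81 / 1/3 = 5/27
P(W=2 | obs) = 25/162 / 1/3 = 25/54

P(W=0) = 19/54, P(W=1) = 5/27, P(W=2) = 25/54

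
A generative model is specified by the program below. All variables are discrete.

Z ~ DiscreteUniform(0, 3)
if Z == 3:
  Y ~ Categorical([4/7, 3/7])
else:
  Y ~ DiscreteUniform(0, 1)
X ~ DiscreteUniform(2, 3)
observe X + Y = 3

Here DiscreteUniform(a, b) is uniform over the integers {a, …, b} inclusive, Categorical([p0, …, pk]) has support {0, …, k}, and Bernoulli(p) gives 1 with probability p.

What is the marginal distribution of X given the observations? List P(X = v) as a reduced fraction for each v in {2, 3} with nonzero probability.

P(X=2) = 27/56, P(X=3) = 29/56

Enumerate traces; 8 have nonzero weight after conditioning:
  (Z=0, Y=0, X=3) weight 1/16
  (Z=0, Y=1, X=2) weight 1/16
  (Z=1, Y=0, X=3) weight 1/16
  (Z=1, Y=1, X=2) weight 1/16
  (Z=2, Y=0, X=3) weight 1/16
  (Z=2, Y=1, X=2) weight 1/16
  (Z=3, Y=0, X=3) weight 1/14
  (Z=3, Y=1, X=2) weight 3/56
Group by X:
  weight(X=2) = 27/112
  weight(X=3) = 29/112
Total weight = 27/112 + 29/112 = 1/2
P(X=2 | obs) = 27/112 / 1/2 = 27/56
P(X=3 | obs) = 29/112 / 1/2 = 29/56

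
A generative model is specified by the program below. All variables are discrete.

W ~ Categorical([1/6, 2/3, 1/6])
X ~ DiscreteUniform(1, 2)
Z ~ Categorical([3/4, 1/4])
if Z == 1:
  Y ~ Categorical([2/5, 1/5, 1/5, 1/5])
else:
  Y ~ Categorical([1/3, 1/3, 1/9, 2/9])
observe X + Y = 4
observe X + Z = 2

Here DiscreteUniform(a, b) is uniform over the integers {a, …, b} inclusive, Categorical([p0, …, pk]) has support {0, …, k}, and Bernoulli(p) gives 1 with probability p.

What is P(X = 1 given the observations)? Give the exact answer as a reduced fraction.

P(X = 1 | obs) = 3/8

Enumerate traces; 6 have nonzero weight after conditioning:
  (W=0, X=1, Z=1, Y=3) weight 1/240
  (W=0, X=2, Z=0, Y=2) weight 1/144
  (W=1, X=1, Z=1, Y=3) weight 1/60
  (W=1, X=2, Z=0, Y=2) weight 1/36
  (W=2, X=1, Z=1, Y=3) weight 1/240
  (W=2, X=2, Z=0, Y=2) weight 1/144
Group by X:
  weight(X=1) = 1/40
  weight(X=2) = 1/24
Total weight = 1/40 + 1/24 = 1/15
P(X=1 | obs) = 1/40 / 1/15 = 3/8
P(X=2 | obs) = 1/24 / 1/15 = 5/8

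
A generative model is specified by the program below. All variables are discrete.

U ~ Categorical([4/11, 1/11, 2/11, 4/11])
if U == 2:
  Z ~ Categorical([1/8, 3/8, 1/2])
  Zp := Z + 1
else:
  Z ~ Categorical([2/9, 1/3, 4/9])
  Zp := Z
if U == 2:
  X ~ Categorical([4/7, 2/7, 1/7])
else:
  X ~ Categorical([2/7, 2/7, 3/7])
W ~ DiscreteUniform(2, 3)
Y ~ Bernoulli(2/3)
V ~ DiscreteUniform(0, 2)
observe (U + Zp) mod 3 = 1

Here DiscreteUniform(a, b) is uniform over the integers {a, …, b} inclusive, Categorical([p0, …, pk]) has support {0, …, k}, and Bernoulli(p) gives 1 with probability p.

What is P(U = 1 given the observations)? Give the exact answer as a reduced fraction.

Enumerate traces; 144 have nonzero weight after conditioning:
  (U=0, Z=1, X=0, W=2, Y=0, V=0) weight 4/2079
  (U=0, Z=1, X=0, W=2, Y=0, V=1) weight 4/2079
  (U=0, Z=1, X=0, W=2, Y=0, V=2) weight 4/2079
  (U=0, Z=1, X=0, W=2, Y=1, V=0) weight 8/2079
  (U=0, Z=1, X=0, W=2, Y=1, V=1) weight 8/2079
  (U=0, Z=1, X=0, W=2, Y=1, V=2) weight 8/2079
  (U=0, Z=1, X=0, W=3, Y=0, V=0) weight 4/2079
  (U=0, Z=1, X=0, W=3, Y=0, V=1) weight 4/2079
  (U=1, Z=0, X=0, W=2, Y=0, V=0) weight 2/6237
  (U=2, Z=1, X=0, W=2, Y=0, V=0) weight 1/462
  … 134 more
Group by U:
  weight(U=0) = 4/33
  weight(U=1) = 2/99
  weight(U=2) = 3/44
  weight(U=3) = 4/33
Total weight = 4/33 + 2/99 + 3/44 + 4/33 = 131/396
P(U=0 | obs) = 4/33 / 131/396 = 48/131
P(U=1 | obs) = 2/99 / 131/396 = 8/131
P(U=2 | obs) = 3/44 / 131/396 = 27/131
P(U=3 | obs) = 4/33 / 131/396 = 48/131

P(U = 1 | obs) = 8/131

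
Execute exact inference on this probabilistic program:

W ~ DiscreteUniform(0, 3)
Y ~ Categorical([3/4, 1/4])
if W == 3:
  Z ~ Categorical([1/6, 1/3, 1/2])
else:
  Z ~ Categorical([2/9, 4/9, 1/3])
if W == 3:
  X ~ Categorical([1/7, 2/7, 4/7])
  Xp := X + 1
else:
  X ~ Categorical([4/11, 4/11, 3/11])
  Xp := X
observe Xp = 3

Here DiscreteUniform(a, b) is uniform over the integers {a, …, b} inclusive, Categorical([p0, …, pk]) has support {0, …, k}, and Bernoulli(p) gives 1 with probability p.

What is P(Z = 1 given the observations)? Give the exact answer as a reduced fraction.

Enumerate traces; 6 have nonzero weight after conditioning:
  (W=3, Y=0, Z=0, X=2) weight 1/56
  (W=3, Y=0, Z=1, X=2) weight 1/28
  (W=3, Y=0, Z=2, X=2) weight 3/56
  (W=3, Y=1, Z=0, X=2) weight 1/168
  (W=3, Y=1, Z=1, X=2) weight 1/84
  (W=3, Y=1, Z=2, X=2) weight 1/56
Group by Z:
  weight(Z=0) = 1/42
  weight(Z=1) = 1/21
  weight(Z=2) = 1/14
Total weight = 1/42 + 1/21 + 1/14 = 1/7
P(Z=0 | obs) = 1/42 / 1/7 = 1/6
P(Z=1 | obs) = 1/21 / 1/7 = 1/3
P(Z=2 | obs) = 1/14 / 1/7 = 1/2

P(Z = 1 | obs) = 1/3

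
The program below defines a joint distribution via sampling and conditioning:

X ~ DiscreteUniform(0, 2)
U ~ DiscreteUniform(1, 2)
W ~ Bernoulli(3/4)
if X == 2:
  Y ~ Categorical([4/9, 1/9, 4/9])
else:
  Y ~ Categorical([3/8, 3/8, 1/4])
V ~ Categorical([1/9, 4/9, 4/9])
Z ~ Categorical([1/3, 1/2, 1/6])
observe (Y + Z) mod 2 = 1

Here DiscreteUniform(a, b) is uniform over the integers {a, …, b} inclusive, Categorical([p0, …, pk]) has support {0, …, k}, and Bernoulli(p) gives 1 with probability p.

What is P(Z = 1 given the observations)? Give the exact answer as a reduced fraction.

Enumerate traces; 144 have nonzero weight after conditioning:
  (X=0, U=1, W=0, Y=0, V=0, Z=1) weight 1/1152
  (X=0, U=1, W=0, Y=0, V=1, Z=1) weight 1/288
  (X=0, U=1, W=0, Y=0, V=2, Z=1) weight 1/288
  (X=0, U=1, W=0, Y=1, V=0, Z=0) weight 1/1728
  (X=0, U=1, W=0, Y=1, V=0, Z=2) weight 1/3456
  (X=0, U=1, W=0, Y=1, V=1, Z=0) weight 1/432
  (X=0, U=1, W=0, Y=1, V=1, Z=2) weight 1/864
  (X=0, U=1, W=0, Y=1, V=2, Z=0) weight 1/432
  … 136 more
Group by Z:
  weight(Z=0) = 31/324
  weight(Z=1) = 77/216
  weight(Z=2) = 31/648
Total weight = 31/324 + 77/216 + 31/648 = 1/2
P(Z=0 | obs) = 31/324 / 1/2 = 31/162
P(Z=1 | obs) = 77/216 / 1/2 = 77/108
P(Z=2 | obs) = 31/648 / 1/2 = 31/324

P(Z = 1 | obs) = 77/108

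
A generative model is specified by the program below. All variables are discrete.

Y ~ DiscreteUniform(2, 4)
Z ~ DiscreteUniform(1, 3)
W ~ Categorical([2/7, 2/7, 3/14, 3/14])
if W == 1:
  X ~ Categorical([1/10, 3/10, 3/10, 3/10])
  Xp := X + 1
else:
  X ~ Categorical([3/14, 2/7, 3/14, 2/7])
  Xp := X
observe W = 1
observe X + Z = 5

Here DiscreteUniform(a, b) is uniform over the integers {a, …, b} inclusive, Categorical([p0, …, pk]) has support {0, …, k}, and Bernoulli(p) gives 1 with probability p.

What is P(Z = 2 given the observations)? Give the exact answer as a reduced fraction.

P(Z = 2 | obs) = 1/2

Enumerate traces; 6 have nonzero weight after conditioning:
  (Y=2, Z=2, W=1, X=3) weight 1/105
  (Y=2, Z=3, W=1, X=2) weight 1/105
  (Y=3, Z=2, W=1, X=3) weight 1/105
  (Y=3, Z=3, W=1, X=2) weight 1/105
  (Y=4, Z=2, W=1, X=3) weight 1/105
  (Y=4, Z=3, W=1, X=2) weight 1/105
Group by Z:
  weight(Z=2) = 1/35
  weight(Z=3) = 1/35
Total weight = 1/35 + 1/35 = 2/35
P(Z=2 | obs) = 1/35 / 2/35 = 1/2
P(Z=3 | obs) = 1/35 / 2/35 = 1/2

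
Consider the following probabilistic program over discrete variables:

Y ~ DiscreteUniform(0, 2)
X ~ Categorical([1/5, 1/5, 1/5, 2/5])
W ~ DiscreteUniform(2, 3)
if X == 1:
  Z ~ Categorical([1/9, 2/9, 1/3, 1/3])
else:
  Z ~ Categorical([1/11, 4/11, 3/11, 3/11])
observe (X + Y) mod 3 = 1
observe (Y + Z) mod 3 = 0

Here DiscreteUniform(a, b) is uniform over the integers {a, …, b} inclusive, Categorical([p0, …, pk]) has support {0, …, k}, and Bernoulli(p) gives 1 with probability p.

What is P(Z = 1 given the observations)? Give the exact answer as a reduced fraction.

P(Z = 1 | obs) = 36/161

Enumerate traces; 10 have nonzero weight after conditioning:
  (Y=0, X=1, W=2, Z=0) weight 1/270
  (Y=0, X=1, W=2, Z=3) weight 1/90
  (Y=0, X=1, W=3, Z=0) weight 1/270
  (Y=0, X=1, W=3, Z=3) weight 1/90
  (Y=1, X=0, W=2, Z=2) weight 1/110
  (Y=1, X=0, W=3, Z=2) weight 1/110
  (Y=1, X=3, W=2, Z=2) weight 1/55
  (Y=1, X=3, W=3, Z=2) weight 1/55
  (Y=2, X=2, W=2, Z=1) weight 2/165
  … 1 more
Group by Z:
  weight(Z=0) = 1/135
  weight(Z=1) = 4/165
  weight(Z=2) = 3/55
  weight(Z=3) = 1/45
Total weight = 1/135 + 4/165 + 3/55 + 1/45 = 161/1485
P(Z=0 | obs) = 1/135 / 161/1485 = 11/161
P(Z=1 | obs) = 4/165 / 161/1485 = 36/161
P(Z=2 | obs) = 3/55 / 161/1485 = 81/161
P(Z=3 | obs) = 1/45 / 161/1485 = 33/161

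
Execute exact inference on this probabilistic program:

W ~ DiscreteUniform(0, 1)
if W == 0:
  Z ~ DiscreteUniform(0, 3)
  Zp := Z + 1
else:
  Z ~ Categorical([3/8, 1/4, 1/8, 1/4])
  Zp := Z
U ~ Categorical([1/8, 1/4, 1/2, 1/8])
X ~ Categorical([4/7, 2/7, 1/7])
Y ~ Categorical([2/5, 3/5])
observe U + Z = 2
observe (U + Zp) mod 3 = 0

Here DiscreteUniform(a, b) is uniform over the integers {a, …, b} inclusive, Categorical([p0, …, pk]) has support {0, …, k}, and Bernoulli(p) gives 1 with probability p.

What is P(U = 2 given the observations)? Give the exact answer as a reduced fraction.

Enumerate traces; 18 have nonzero weight after conditioning:
  (W=0, Z=0, U=2, X=0, Y=0) weight 1/70
  (W=0, Z=0, U=2, X=0, Y=1) weight 3/140
  (W=0, Z=0, U=2, X=1, Y=0) weight 1/140
  (W=0, Z=0, U=2, X=1, Y=1) weight 3/280
  (W=0, Z=0, U=2, X=2, Y=0) weight 1/280
  (W=0, Z=0, U=2, X=2, Y=1) weight 3/560
  (W=0, Z=1, U=1, X=0, Y=0) weight 1/140
  (W=0, Z=1, U=1, X=0, Y=1) weight 3/280
  (W=0, Z=2, U=0, X=0, Y=0) weight 1/280
  … 9 more
Group by U:
  weight(U=0) = 1/64
  weight(U=1) = 1/32
  weight(U=2) = 1/16
Total weight = 1/64 + 1/32 + 1/16 = 7/64
P(U=0 | obs) = 1/64 / 7/64 = 1/7
P(U=1 | obs) = 1/32 / 7/64 = 2/7
P(U=2 | obs) = 1/16 / 7/64 = 4/7

P(U = 2 | obs) = 4/7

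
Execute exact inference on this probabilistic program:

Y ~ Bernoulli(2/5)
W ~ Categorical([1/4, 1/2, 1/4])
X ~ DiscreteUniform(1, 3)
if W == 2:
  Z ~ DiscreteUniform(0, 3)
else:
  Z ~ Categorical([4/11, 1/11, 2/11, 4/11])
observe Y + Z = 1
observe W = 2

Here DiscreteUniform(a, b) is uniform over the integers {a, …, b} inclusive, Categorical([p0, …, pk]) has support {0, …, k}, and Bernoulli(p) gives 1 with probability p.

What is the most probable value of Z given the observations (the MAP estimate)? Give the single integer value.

Enumerate traces; 6 have nonzero weight after conditioning:
  (Y=0, W=2, X=1, Z=1) weight 1/80
  (Y=0, W=2, X=2, Z=1) weight 1/80
  (Y=0, W=2, X=3, Z=1) weight 1/80
  (Y=1, W=2, X=1, Z=0) weight 1/120
  (Y=1, W=2, X=2, Z=0) weight 1/120
  (Y=1, W=2, X=3, Z=0) weight 1/120
Group by Z:
  weight(Z=0) = 1/40
  weight(Z=1) = 3/80
Total weight = 1/40 + 3/80 = 1/16
P(Z=0 | obs) = 1/40 / 1/16 = 2/5
P(Z=1 | obs) = 3/80 / 1/16 = 3/5
argmax = 1

argmax_v P(Z = v | obs) = 1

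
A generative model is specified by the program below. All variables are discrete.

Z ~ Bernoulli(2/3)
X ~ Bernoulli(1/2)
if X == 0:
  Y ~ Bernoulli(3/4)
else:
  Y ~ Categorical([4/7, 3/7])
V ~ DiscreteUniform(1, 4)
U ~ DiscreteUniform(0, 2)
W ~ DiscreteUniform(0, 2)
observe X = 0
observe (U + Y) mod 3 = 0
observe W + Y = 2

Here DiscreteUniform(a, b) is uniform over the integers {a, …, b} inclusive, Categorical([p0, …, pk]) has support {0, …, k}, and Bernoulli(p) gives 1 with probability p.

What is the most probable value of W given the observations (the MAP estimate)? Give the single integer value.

argmax_v P(W = v | obs) = 1

Enumerate traces; 16 have nonzero weight after conditioning:
  (Z=0, X=0, Y=0, V=1, U=0, W=2) weight 1/864
  (Z=0, X=0, Y=0, V=2, U=0, W=2) weight 1/864
  (Z=0, X=0, Y=0, V=3, U=0, W=2) weight 1/864
  (Z=0, X=0, Y=0, V=4, U=0, W=2) weight 1/864
  (Z=0, X=0, Y=1, V=1, U=2, W=1) weight 1/288
  (Z=0, X=0, Y=1, V=2, U=2, W=1) weight 1/288
  (Z=0, X=0, Y=1, V=3, U=2, W=1) weight 1/288
  (Z=0, X=0, Y=1, V=4, U=2, W=1) weight 1/288
  … 8 more
Group by W:
  weight(W=1) = 1/24
  weight(W=2) = 1/72
Total weight = 1/24 + 1/72 = 1/18
P(W=1 | obs) = 1/24 / 1/18 = 3/4
P(W=2 | obs) = 1/72 / 1/18 = 1/4
argmax = 1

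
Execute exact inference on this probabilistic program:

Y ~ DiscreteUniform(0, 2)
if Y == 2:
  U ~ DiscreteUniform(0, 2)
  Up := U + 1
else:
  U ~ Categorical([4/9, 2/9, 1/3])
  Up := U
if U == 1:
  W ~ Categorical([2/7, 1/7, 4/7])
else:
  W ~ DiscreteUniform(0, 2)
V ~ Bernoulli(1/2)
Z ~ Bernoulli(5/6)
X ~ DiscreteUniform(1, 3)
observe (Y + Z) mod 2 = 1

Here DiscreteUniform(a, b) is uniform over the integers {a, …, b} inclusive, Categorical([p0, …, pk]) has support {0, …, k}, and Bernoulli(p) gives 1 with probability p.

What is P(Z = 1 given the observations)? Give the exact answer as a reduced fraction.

Enumerate traces; 162 have nonzero weight after conditioning:
  (Y=0, U=0, W=0, V=0, Z=1, X=1) weight 5/729
  (Y=0, U=0, W=0, V=0, Z=1, X=2) weight 5/729
  (Y=0, U=0, W=0, V=0, Z=1, X=3) weight 5/729
  (Y=0, U=0, W=0, V=1, Z=1, X=1) weight 5/729
  (Y=0, U=0, W=0, V=1, Z=1, X=2) weight 5/729
  (Y=0, U=0, W=0, V=1, Z=1, X=3) weight 5/729
  (Y=0, U=0, W=1, V=0, Z=1, X=1) weight 5/729
  (Y=0, U=0, W=1, V=0, Z=1, X=2) weight 5/729
  (Y=1, U=0, W=0, V=0, Z=0, X=1) weight 1/729
  … 153 more
Group by Z:
  weight(Z=0) = 1/18
  weight(Z=1) = 5/9
Total weight = 1/18 + 5/9 = 11/18
P(Z=0 | obs) = 1/18 / 11/18 = 1/11
P(Z=1 | obs) = 5/9 / 11/18 = 10/11

P(Z = 1 | obs) = 10/11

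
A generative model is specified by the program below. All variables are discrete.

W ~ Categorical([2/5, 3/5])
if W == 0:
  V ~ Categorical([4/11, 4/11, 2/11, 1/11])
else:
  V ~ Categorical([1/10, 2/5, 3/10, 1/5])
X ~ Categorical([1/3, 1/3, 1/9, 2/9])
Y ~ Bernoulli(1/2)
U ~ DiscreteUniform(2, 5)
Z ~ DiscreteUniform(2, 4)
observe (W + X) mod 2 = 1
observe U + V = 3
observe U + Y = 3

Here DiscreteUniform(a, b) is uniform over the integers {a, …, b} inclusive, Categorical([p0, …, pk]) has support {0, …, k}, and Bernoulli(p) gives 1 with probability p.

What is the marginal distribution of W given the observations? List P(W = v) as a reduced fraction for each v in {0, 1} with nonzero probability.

P(W=0) = 40/73, P(W=1) = 33/73

Enumerate traces; 24 have nonzero weight after conditioning:
  (W=0, V=0, X=1, Y=0, U=3, Z=2) weight 1/495
  (W=0, V=0, X=1, Y=0, U=3, Z=3) weight 1/495
  (W=0, V=0, X=1, Y=0, U=3, Z=4) weight 1/495
  (W=0, V=0, X=3, Y=0, U=3, Z=2) weight 2/1485
  (W=0, V=0, X=3, Y=0, U=3, Z=3) weight 2/1485
  (W=0, V=0, X=3, Y=0, U=3, Z=4) weight 2/1485
  (W=0, V=1, X=1, Y=1, U=2, Z=2) weight 1/495
  (W=0, V=1, X=1, Y=1, U=2, Z=3) weight 1/495
  (W=1, V=0, X=0, Y=0, U=3, Z=2) weight 1/1200
  … 15 more
Group by W:
  weight(W=0) = 2/99
  weight(W=1) = 1/60
Total weight = 2/99 + 1/60 = 73/1980
P(W=0 | obs) = 2/99 / 73/1980 = 40/73
P(W=1 | obs) = 1/60 / 73/1980 = 33/73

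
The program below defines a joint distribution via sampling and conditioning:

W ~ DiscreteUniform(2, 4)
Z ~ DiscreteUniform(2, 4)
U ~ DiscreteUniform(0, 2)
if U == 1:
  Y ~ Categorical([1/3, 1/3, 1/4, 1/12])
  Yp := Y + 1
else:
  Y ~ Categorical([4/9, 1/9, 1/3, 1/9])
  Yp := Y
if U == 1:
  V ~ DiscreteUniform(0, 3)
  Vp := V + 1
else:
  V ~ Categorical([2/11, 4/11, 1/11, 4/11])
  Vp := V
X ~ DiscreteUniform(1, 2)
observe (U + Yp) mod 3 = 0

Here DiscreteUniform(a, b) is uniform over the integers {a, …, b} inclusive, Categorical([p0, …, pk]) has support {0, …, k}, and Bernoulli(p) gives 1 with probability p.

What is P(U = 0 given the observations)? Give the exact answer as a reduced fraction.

P(U = 0 | obs) = 5/9

Enumerate traces; 288 have nonzero weight after conditioning:
  (W=2, Z=2, U=0, Y=0, V=0, X=1) weight 4/2673
  (W=2, Z=2, U=0, Y=0, V=0, X=2) weight 4/2673
  (W=2, Z=2, U=0, Y=0, V=1, X=1) weight 8/2673
  (W=2, Z=2, U=0, Y=0, V=1, X=2) weight 8/2673
  (W=2, Z=2, U=0, Y=0, V=2, X=1) weight 2/2673
  (W=2, Z=2, U=0, Y=0, V=2, X=2) weight 2/2673
  (W=2, Z=2, U=0, Y=0, V=3, X=1) weight 8/2673
  (W=2, Z=2, U=0, Y=0, V=3, X=2) weight 8/2673
  (W=2, Z=2, U=1, Y=1, V=0, X=1) weight 1/648
  (W=2, Z=2, U=2, Y=1, V=0, X=1) weight 1/2673
  … 278 more
Group by U:
  weight(U=0) = 5/27
  weight(U=1) = 1/9
  weight(U=2) = 1/27
Total weight = 5/27 + 1/9 + 1/27 = 1/3
P(U=0 | obs) = 5/27 / 1/3 = 5/9
P(U=1 | obs) = 1/9 / 1/3 = 1/3
P(U=2 | obs) = 1/27 / 1/3 = 1/9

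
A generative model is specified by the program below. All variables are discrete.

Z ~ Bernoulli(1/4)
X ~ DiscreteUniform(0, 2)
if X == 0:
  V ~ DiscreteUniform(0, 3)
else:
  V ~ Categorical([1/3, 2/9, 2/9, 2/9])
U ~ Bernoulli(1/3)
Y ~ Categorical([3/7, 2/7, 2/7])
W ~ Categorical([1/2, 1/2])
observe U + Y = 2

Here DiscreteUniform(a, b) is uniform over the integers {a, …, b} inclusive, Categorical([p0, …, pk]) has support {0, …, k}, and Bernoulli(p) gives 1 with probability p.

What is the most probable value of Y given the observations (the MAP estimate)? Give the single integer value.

argmax_v P(Y = v | obs) = 2

Enumerate traces; 96 have nonzero weight after conditioning:
  (Z=0, X=0, V=0, U=0, Y=2, W=0) weight 1/168
  (Z=0, X=0, V=0, U=0, Y=2, W=1) weight 1/168
  (Z=0, X=0, V=0, U=1, Y=1, W=0) weight 1/336
  (Z=0, X=0, V=0, U=1, Y=1, W=1) weight 1/336
  (Z=0, X=0, V=1, U=0, Y=2, W=0) weight 1/168
  (Z=0, X=0, V=1, U=0, Y=2, W=1) weight 1/168
  (Z=0, X=0, V=1, U=1, Y=1, W=0) weight 1/336
  (Z=0, X=0, V=1, U=1, Y=1, W=1) weight 1/336
  … 88 more
Group by Y:
  weight(Y=1) = 2/21
  weight(Y=2) = 4/21
Total weight = 2/21 + 4/21 = 2/7
P(Y=1 | obs) = 2/21 / 2/7 = 1/3
P(Y=2 | obs) = 4/21 / 2/7 = 2/3
argmax = 2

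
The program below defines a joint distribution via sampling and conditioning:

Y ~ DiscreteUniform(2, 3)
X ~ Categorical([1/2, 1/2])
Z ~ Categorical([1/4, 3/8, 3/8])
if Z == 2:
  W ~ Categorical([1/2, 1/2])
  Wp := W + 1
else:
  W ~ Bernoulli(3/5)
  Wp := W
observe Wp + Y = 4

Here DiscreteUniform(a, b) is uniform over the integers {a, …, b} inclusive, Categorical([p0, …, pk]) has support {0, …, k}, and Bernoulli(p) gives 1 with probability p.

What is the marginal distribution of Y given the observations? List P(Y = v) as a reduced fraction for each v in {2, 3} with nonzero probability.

P(Y=2) = 1/4, P(Y=3) = 3/4

Enumerate traces; 8 have nonzero weight after conditioning:
  (Y=2, X=0, Z=2, W=1) weight 3/64
  (Y=2, X=1, Z=2, W=1) weight 3/64
  (Y=3, X=0, Z=0, W=1) weight 3/80
  (Y=3, X=0, Z=1, W=1) weight 9/160
  (Y=3, X=0, Z=2, W=0) weight 3/64
  (Y=3, X=1, Z=0, W=1) weight 3/80
  (Y=3, X=1, Z=1, W=1) weight 9/160
  (Y=3, X=1, Z=2, W=0) weight 3/64
Group by Y:
  weight(Y=2) = 3/32
  weight(Y=3) = 9/32
Total weight = 3/32 + 9/32 = 3/8
P(Y=2 | obs) = 3/32 / 3/8 = 1/4
P(Y=3 | obs) = 9/32 / 3/8 = 3/4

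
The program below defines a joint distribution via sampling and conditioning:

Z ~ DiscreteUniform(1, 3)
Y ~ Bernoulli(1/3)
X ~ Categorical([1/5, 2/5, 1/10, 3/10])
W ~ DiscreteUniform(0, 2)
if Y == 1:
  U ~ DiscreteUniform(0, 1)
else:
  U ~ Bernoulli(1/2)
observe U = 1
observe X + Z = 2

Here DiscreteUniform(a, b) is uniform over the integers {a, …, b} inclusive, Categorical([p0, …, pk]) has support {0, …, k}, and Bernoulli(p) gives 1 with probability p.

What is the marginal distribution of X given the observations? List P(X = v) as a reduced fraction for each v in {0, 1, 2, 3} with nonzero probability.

Enumerate traces; 12 have nonzero weight after conditioning:
  (Z=1, Y=0, X=1, W=0, U=1) weight 2/135
  (Z=1, Y=0, X=1, W=1, U=1) weight 2/135
  (Z=1, Y=0, X=1, W=2, U=1) weight 2/135
  (Z=1, Y=1, X=1, W=0, U=1) weight 1/135
  (Z=1, Y=1, X=1, W=1, U=1) weight 1/135
  (Z=1, Y=1, X=1, W=2, U=1) weight 1/135
  (Z=2, Y=0, X=0, W=0, U=1) weight 1/135
  (Z=2, Y=0, X=0, W=1, U=1) weight 1/135
  … 4 more
Group by X:
  weight(X=0) = 1/30
  weight(X=1) = 1/15
Total weight = 1/30 + 1/15 = 1/10
P(X=0 | obs) = 1/30 / 1/10 = 1/3
P(X=1 | obs) = 1/15 / 1/10 = 2/3

P(X=0) = 1/3, P(X=1) = 2/3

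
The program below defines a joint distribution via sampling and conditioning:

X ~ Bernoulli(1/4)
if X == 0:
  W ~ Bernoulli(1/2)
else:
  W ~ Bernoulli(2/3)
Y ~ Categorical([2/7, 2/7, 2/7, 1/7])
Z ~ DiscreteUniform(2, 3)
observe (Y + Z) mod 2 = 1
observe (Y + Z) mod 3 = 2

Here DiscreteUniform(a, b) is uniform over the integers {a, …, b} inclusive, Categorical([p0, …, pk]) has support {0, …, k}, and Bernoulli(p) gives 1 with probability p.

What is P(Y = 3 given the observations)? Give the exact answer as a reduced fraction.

Enumerate traces; 8 have nonzero weight after conditioning:
  (X=0, W=0, Y=2, Z=3) weight 3/56
  (X=0, W=0, Y=3, Z=2) weight 3/112
  (X=0, W=1, Y=2, Z=3) weight 3/56
  (X=0, W=1, Y=3, Z=2) weight 3/112
  (X=1, W=0, Y=2, Z=3) weight 1/84
  (X=1, W=0, Y=3, Z=2) weight 1/168
  (X=1, W=1, Y=2, Z=3) weight 1/42
  (X=1, W=1, Y=3, Z=2) weight 1/84
Group by Y:
  weight(Y=2) = 1/7
  weight(Y=3) = 1/14
Total weight = 1/7 + 1/14 = 3/14
P(Y=2 | obs) = 1/7 / 3/14 = 2/3
P(Y=3 | obs) = 1/14 / 3/14 = 1/3

P(Y = 3 | obs) = 1/3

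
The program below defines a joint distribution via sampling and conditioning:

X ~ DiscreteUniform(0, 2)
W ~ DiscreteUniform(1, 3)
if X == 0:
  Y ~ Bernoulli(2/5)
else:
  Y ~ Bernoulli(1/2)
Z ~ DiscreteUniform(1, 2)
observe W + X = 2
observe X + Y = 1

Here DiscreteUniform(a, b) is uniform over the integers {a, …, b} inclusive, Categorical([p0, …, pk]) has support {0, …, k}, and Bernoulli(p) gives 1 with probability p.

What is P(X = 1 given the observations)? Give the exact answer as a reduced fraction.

Enumerate traces; 4 have nonzero weight after conditioning:
  (X=0, W=2, Y=1, Z=1) weight 1/45
  (X=0, W=2, Y=1, Z=2) weight 1/45
  (X=1, W=1, Y=0, Z=1) weight 1/36
  (X=1, W=1, Y=0, Z=2) weight 1/36
Group by X:
  weight(X=0) = 2/45
  weight(X=1) = 1/18
Total weight = 2/45 + 1/18 = 1/10
P(X=0 | obs) = 2/45 / 1/10 = 4/9
P(X=1 | obs) = 1/18 / 1/10 = 5/9

P(X = 1 | obs) = 5/9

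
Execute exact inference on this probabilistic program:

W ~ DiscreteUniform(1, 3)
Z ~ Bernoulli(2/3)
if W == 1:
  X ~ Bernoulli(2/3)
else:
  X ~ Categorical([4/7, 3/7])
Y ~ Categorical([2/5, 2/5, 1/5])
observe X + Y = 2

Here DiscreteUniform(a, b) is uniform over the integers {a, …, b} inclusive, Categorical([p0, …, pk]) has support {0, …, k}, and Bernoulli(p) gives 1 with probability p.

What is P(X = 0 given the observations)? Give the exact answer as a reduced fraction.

Enumerate traces; 12 have nonzero weight after conditioning:
  (W=1, Z=0, X=0, Y=2) weight 1/135
  (W=1, Z=0, X=1, Y=1) weight 4/135
  (W=1, Z=1, X=0, Y=2) weight 2/135
  (W=1, Z=1, X=1, Y=1) weight 8/135
  (W=2, Z=0, X=0, Y=2) weight 4/315
  (W=2, Z=0, X=1, Y=1) weight 2/105
  (W=2, Z=1, X=0, Y=2) weight 8/315
  (W=2, Z=1, X=1, Y=1) weight 4/105
  … 4 more
Group by X:
  weight(X=0) = 31/315
  weight(X=1) = 64/315
Total weight = 31/315 + 64/315 = 19/63
P(X=0 | obs) = 31/315 / 19/63 = 31/95
P(X=1 | obs) = 64/315 / 19/63 = 64/95

P(X = 0 | obs) = 31/95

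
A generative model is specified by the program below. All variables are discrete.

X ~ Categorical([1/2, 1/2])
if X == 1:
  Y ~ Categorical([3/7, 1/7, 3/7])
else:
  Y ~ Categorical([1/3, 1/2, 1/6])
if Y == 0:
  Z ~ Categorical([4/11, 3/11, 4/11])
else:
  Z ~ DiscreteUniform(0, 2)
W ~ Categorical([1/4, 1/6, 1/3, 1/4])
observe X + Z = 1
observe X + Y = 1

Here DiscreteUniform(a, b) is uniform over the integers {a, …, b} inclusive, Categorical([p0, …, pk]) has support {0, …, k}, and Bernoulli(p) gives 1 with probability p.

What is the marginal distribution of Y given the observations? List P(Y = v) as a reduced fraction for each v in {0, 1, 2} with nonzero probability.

P(Y=0) = 72/149, P(Y=1) = 77/149

Enumerate traces; 8 have nonzero weight after conditioning:
  (X=0, Y=1, Z=1, W=0) weight 1/48
  (X=0, Y=1, Z=1, W=1) weight 1/72
  (X=0, Y=1, Z=1, W=2) weight 1/36
  (X=0, Y=1, Z=1, W=3) weight 1/48
  (X=1, Y=0, Z=0, W=0) weight 3/154
  (X=1, Y=0, Z=0, W=1) weight 1/77
  (X=1, Y=0, Z=0, W=2) weight 2/77
  (X=1, Y=0, Z=0, W=3) weight 3/154
Group by Y:
  weight(Y=0) = 6/77
  weight(Y=1) = 1/12
Total weight = 6/77 + 1/12 = 149/924
P(Y=0 | obs) = 6/77 / 149/924 = 72/149
P(Y=1 | obs) = 1/12 / 149/924 = 77/149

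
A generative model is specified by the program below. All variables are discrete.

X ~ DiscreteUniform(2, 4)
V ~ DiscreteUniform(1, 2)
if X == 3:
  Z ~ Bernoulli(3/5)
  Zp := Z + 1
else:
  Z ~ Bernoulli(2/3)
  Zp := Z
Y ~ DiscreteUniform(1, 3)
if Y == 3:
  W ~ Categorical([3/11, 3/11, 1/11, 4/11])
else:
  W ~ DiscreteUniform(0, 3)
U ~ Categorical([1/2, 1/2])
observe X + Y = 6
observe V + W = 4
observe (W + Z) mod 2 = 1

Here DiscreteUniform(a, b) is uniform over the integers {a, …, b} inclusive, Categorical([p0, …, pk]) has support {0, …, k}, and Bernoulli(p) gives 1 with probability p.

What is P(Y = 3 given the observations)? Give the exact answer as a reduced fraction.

P(Y = 3 | obs) = 4/9

Enumerate traces; 8 have nonzero weight after conditioning:
  (X=3, V=1, Z=0, Y=3, W=3, U=0) weight 2/495
  (X=3, V=1, Z=0, Y=3, W=3, U=1) weight 2/495
  (X=3, V=2, Z=1, Y=3, W=2, U=0) weight 1/660
  (X=3, V=2, Z=1, Y=3, W=2, U=1) weight 1/660
  (X=4, V=1, Z=0, Y=2, W=3, U=0) weight 1/432
  (X=4, V=1, Z=0, Y=2, W=3, U=1) weight 1/432
  (X=4, V=2, Z=1, Y=2, W=2, U=0) weight 1/216
  (X=4, V=2, Z=1, Y=2, W=2, U=1) weight 1/216
Group by Y:
  weight(Y=2) = 1/72
  weight(Y=3) = 1/90
Total weight = 1/72 + 1/90 = 1/40
P(Y=2 | obs) = 1/72 / 1/40 = 5/9
P(Y=3 | obs) = 1/90 / 1/40 = 4/9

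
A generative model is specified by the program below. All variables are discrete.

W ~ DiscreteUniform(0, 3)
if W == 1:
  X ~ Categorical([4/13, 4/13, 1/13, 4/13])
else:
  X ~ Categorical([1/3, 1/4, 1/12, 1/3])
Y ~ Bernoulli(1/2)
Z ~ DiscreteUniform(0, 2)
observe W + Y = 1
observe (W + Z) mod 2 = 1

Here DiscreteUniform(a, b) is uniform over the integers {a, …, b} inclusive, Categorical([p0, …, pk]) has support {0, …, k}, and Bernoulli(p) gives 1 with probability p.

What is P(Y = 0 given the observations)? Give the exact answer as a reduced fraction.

P(Y = 0 | obs) = 2/3

Enumerate traces; 12 have nonzero weight after conditioning:
  (W=0, X=0, Y=1, Z=1) weight 1/72
  (W=0, X=1, Y=1, Z=1) weight 1/96
  (W=0, X=2, Y=1, Z=1) weight 1/288
  (W=0, X=3, Y=1, Z=1) weight 1/72
  (W=1, X=0, Y=0, Z=0) weight 1/78
  (W=1, X=0, Y=0, Z=2) weight 1/78
  (W=1, X=1, Y=0, Z=0) weight 1/78
  (W=1, X=1, Y=0, Z=2) weight 1/78
  … 4 more
Group by Y:
  weight(Y=0) = 1/12
  weight(Y=1) = 1/24
Total weight = 1/12 + 1/24 = 1/8
P(Y=0 | obs) = 1/12 / 1/8 = 2/3
P(Y=1 | obs) = 1/24 / 1/8 = 1/3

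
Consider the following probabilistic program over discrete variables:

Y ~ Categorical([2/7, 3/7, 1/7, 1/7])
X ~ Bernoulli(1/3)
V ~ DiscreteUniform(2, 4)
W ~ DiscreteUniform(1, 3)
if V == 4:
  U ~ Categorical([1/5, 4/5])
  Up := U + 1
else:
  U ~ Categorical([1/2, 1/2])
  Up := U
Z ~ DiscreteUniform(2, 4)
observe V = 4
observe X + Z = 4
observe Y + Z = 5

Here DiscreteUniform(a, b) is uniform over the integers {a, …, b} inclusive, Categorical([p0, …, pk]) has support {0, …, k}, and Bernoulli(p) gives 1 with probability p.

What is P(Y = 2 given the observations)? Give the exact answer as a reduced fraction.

P(Y = 2 | obs) = 1/7

Enumerate traces; 12 have nonzero weight after conditioning:
  (Y=1, X=0, V=4, W=1, U=0, Z=4) weight 2/945
  (Y=1, X=0, V=4, W=1, U=1, Z=4) weight 8/945
  (Y=1, X=0, V=4, W=2, U=0, Z=4) weight 2/945
  (Y=1, X=0, V=4, W=2, U=1, Z=4) weight 8/945
  (Y=1, X=0, V=4, W=3, U=0, Z=4) weight 2/945
  (Y=1, X=0, V=4, W=3, U=1, Z=4) weight 8/945
  (Y=2, X=1, V=4, W=1, U=0, Z=3) weight 1/2835
  (Y=2, X=1, V=4, W=1, U=1, Z=3) weight 4/2835
  … 4 more
Group by Y:
  weight(Y=1) = 2/63
  weight(Y=2) = 1/189
Total weight = 2/63 + 1/189 = 1/27
P(Y=1 | obs) = 2/63 / 1/27 = 6/7
P(Y=2 | obs) = 1/189 / 1/27 = 1/7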